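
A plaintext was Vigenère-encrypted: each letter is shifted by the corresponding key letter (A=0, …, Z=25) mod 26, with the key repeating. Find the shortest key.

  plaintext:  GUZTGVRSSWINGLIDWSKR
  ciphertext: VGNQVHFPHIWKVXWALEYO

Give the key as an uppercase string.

PMOX

  i= 0: V-G = 15 → P
  i= 1: G-U = 12 → M
  i= 2: N-Z = 14 → O
  i= 3: Q-T = 23 → X
  i= 4: V-G = 15 → P
  i= 5: H-V = 12 → M
  i= 6: F-R = 14 → O
  i= 7: P-S = 23 → X
  i= 8: H-S = 15 → P
  i= 9: I-W = 12 → M
  i=10: W-I = 14 → O
  i=11: K-N = 23 → X
  i=12: V-G = 15 → P
  i=13: X-L = 12 → M
  i=14: W-I = 14 → O
  i=15: A-D = 23 → X
  i=16: L-W = 15 → P
  i=17: E-S = 12 → M
  i=18: Y-K = 14 → O
  i=19: O-R = 23 → X
  shifts repeat with period 4: PMOX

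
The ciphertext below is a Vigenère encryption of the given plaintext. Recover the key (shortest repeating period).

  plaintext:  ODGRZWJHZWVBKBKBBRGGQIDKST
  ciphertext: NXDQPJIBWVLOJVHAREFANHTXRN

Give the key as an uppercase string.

ZUXZQN

  i= 0: N-O = 25 → Z
  i= 1: X-D = 20 → U
  i= 2: D-G = 23 → X
  i= 3: Q-R = 25 → Z
  i= 4: P-Z = 16 → Q
  i= 5: J-W = 13 → N
  i= 6: I-J = 25 → Z
  i= 7: B-H = 20 → U
  i= 8: W-Z = 23 → X
  i= 9: V-W = 25 → Z
  i=10: L-V = 16 → Q
  i=11: O-B = 13 → N
  i=12: J-K = 25 → Z
  i=13: V-B = 20 → U
  i=14: H-K = 23 → X
  i=15: A-B = 25 → Z
  i=16: R-B = 16 → Q
  i=17: E-R = 13 → N
  i=18: F-G = 25 → Z
  i=19: A-G = 20 → U
  i=20: N-Q = 23 → X
  i=21: H-I = 25 → Z
  i=22: T-D = 16 → Q
  i=23: X-K = 13 → N
  i=24: R-S = 25 → Z
  i=25: N-T = 20 → U
  shifts repeat with period 6: ZUXZQN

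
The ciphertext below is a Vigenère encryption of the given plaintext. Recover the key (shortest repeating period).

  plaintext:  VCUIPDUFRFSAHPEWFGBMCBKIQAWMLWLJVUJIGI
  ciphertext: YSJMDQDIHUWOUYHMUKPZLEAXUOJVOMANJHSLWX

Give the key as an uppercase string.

  i= 0: Y-V =  3 → D
  i= 1: S-C = 16 → Q
  i= 2: J-U = 15 → P
  i= 3: M-I =  4 → E
  i= 4: D-P = 14 → O
  i= 5: Q-D = 13 → N
  i= 6: D-U =  9 → J
  i= 7: I-F =  3 → D
  i= 8: H-R = 16 → Q
  i= 9: U-F = 15 → P
  i=10: W-S =  4 → E
  i=11: O-A = 14 → O
  i=12: U-H = 13 → N
  i=13: Y-P =  9 → J
  i=14: H-E =  3 → D
  i=15: M-W = 16 → Q
  i=16: U-F = 15 → P
  i=17: K-G =  4 → E
  i=18: P-B = 14 → O
  i=19: Z-M = 13 → N
  i=20: L-C =  9 → J
  i=21: E-B =  3 → D
  i=22: A-K = 16 → Q
  i=23: X-I = 15 → P
  i=24: U-Q =  4 → E
  i=25: O-A = 14 → O
  i=26: J-W = 13 → N
  i=27: V-M =  9 → J
  i=28: O-L =  3 → D
  i=29: M-W = 16 → Q
  i=30: A-L = 15 → P
  i=31: N-J =  4 → E
  i=32: J-V = 14 → O
  i=33: H-U = 13 → N
  i=34: S-J =  9 → J
  i=35: L-I =  3 → D
  i=36: W-G = 16 → Q
  i=37: X-I = 15 → P
  shifts repeat with period 7: DQPEONJ

DQPEONJ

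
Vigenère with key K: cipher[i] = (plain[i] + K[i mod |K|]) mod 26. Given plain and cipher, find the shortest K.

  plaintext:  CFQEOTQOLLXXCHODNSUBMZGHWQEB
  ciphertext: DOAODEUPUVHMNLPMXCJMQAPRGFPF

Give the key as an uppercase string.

BJKKPLE

  i= 0: D-C =  1 → B
  i= 1: O-F =  9 → J
  i= 2: A-Q = 10 → K
  i= 3: O-E = 10 → K
  i= 4: D-O = 15 → P
  i= 5: E-T = 11 → L
  i= 6: U-Q =  4 → E
  i= 7: P-O =  1 → B
  i= 8: U-L =  9 → J
  i= 9: V-L = 10 → K
  i=10: H-X = 10 → K
  i=11: M-X = 15 → P
  i=12: N-C = 11 → L
  i=13: L-H =  4 → E
  i=14: P-O =  1 → B
  i=15: M-D =  9 → J
  i=16: X-N = 10 → K
  i=17: C-S = 10 → K
  i=18: J-U = 15 → P
  i=19: M-B = 11 → L
  i=20: Q-M =  4 → E
  i=21: A-Z =  1 → B
  i=22: P-G =  9 → J
  i=23: R-H = 10 → K
  i=24: G-W = 10 → K
  i=25: F-Q = 15 → P
  i=26: P-E = 11 → L
  i=27: F-B =  4 → E
  shifts repeat with period 7: BJKKPLE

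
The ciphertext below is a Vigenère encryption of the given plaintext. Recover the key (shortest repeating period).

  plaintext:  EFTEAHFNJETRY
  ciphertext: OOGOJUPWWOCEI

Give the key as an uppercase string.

KJN

  i= 0: O-E = 10 → K
  i= 1: O-F =  9 → J
  i= 2: G-T = 13 → N
  i= 3: O-E = 10 → K
  i= 4: J-A =  9 → J
  i= 5: U-H = 13 → N
  i= 6: P-F = 10 → K
  i= 7: W-N =  9 → J
  i= 8: W-J = 13 → N
  i= 9: O-E = 10 → K
  i=10: C-T =  9 → J
  i=11: E-R = 13 → N
  i=12: I-Y = 10 → K
  shifts repeat with period 3: KJN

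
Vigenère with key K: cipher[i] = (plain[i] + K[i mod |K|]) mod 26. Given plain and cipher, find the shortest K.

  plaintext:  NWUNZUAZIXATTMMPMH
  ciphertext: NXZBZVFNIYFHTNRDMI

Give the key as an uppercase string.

ABFO

  i= 0: N-N =  0 → A
  i= 1: X-W =  1 → B
  i= 2: Z-U =  5 → F
  i= 3: B-N = 14 → O
  i= 4: Z-Z =  0 → A
  i= 5: V-U =  1 → B
  i= 6: F-A =  5 → F
  i= 7: N-Z = 14 → O
  i= 8: I-I =  0 → A
  i= 9: Y-X =  1 → B
  i=10: F-A =  5 → F
  i=11: H-T = 14 → O
  i=12: T-T =  0 → A
  i=13: N-M =  1 → B
  i=14: R-M =  5 → F
  i=15: D-P = 14 → O
  i=16: M-M =  0 → A
  i=17: I-H =  1 → B
  shifts repeat with period 4: ABFO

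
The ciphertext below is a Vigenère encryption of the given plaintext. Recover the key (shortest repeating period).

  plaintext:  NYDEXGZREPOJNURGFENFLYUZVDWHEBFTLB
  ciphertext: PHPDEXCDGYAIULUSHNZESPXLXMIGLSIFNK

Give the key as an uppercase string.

CJMZHRDM

  i= 0: P-N =  2 → C
  i= 1: H-Y =  9 → J
  i= 2: P-D = 12 → M
  i= 3: D-E = 25 → Z
  i= 4: E-X =  7 → H
  i= 5: X-G = 17 → R
  i= 6: C-Z =  3 → D
  i= 7: D-R = 12 → M
  i= 8: G-E =  2 → C
  i= 9: Y-P =  9 → J
  i=10: A-O = 12 → M
  i=11: I-J = 25 → Z
  i=12: U-N =  7 → H
  i=13: L-U = 17 → R
  i=14: U-R =  3 → D
  i=15: S-G = 12 → M
  i=16: H-F =  2 → C
  i=17: N-E =  9 → J
  i=18: Z-N = 12 → M
  i=19: E-F = 25 → Z
  i=20: S-L =  7 → H
  i=21: P-Y = 17 → R
  i=22: X-U =  3 → D
  i=23: L-Z = 12 → M
  i=24: X-V =  2 → C
  i=25: M-D =  9 → J
  i=26: I-W = 12 → M
  i=27: G-H = 25 → Z
  i=28: L-E =  7 → H
  i=29: S-B = 17 → R
  i=30: I-F =  3 → D
  i=31: F-T = 12 → M
  i=32: N-L =  2 → C
  i=33: K-B =  9 → J
  shifts repeat with period 8: CJMZHRDM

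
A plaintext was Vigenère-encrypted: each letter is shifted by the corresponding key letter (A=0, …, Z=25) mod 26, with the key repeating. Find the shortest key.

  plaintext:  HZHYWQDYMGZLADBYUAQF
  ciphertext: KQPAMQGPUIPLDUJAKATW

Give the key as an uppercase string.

  i= 0: K-H =  3 → D
  i= 1: Q-Z = 17 → R
  i= 2: P-H =  8 → I
  i= 3: A-Y =  2 → C
  i= 4: M-W = 16 → Q
  i= 5: Q-Q =  0 → A
  i= 6: G-D =  3 → D
  i= 7: P-Y = 17 → R
  i= 8: U-M =  8 → I
  i= 9: I-G =  2 → C
  i=10: P-Z = 16 → Q
  i=11: L-L =  0 → A
  i=12: D-A =  3 → D
  i=13: U-D = 17 → R
  i=14: J-B =  8 → I
  i=15: A-Y =  2 → C
  i=16: K-U = 16 → Q
  i=17: A-A =  0 → A
  i=18: T-Q =  3 → D
  i=19: W-F = 17 → R
  shifts repeat with period 6: DRICQA

DRICQA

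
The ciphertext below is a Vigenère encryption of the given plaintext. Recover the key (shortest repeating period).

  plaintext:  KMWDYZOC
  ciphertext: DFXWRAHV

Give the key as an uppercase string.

TTB

  i= 0: D-K = 19 → T
  i= 1: F-M = 19 → T
  i= 2: X-W =  1 → B
  i= 3: W-D = 19 → T
  i= 4: R-Y = 19 → T
  i= 5: A-Z =  1 → B
  i= 6: H-O = 19 → T
  i= 7: V-C = 19 → T
  shifts repeat with period 3: TTB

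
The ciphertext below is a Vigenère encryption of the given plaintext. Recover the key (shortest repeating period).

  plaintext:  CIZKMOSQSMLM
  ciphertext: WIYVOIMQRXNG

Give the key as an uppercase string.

UAZLCU

  i= 0: W-C = 20 → U
  i= 1: I-I =  0 → A
  i= 2: Y-Z = 25 → Z
  i= 3: V-K = 11 → L
  i= 4: O-M =  2 → C
  i= 5: I-O = 20 → U
  i= 6: M-S = 20 → U
  i= 7: Q-Q =  0 → A
  i= 8: R-S = 25 → Z
  i= 9: X-M = 11 → L
  i=10: N-L =  2 → C
  i=11: G-M = 20 → U
  shifts repeat with period 6: UAZLCU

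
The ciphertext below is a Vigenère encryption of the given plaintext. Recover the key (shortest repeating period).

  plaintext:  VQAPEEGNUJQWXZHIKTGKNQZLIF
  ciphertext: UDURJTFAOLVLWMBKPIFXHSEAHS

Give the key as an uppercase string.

  i= 0: U-V = 25 → Z
  i= 1: D-Q = 13 → N
  i= 2: U-A = 20 → U
  i= 3: R-P =  2 → C
  i= 4: J-E =  5 → F
  i= 5: T-E = 15 → P
  i= 6: F-G = 25 → Z
  i= 7: A-N = 13 → N
  i= 8: O-U = 20 → U
  i= 9: L-J =  2 → C
  i=10: V-Q =  5 → F
  i=11: L-W = 15 → P
  i=12: W-X = 25 → Z
  i=13: M-Z = 13 → N
  i=14: B-H = 20 → U
  i=15: K-I =  2 → C
  i=16: P-K =  5 → F
  i=17: I-T = 15 → P
  i=18: F-G = 25 → Z
  i=19: X-K = 13 → N
  i=20: H-N = 20 → U
  i=21: S-Q =  2 → C
  i=22: E-Z =  5 → F
  i=23: A-L = 15 → P
  i=24: H-I = 25 → Z
  i=25: S-F = 13 → N
  shifts repeat with period 6: ZNUCFP

ZNUCFP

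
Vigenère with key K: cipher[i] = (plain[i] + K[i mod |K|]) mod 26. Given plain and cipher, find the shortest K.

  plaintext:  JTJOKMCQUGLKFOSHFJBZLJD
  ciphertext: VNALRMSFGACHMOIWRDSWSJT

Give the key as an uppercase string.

MURXHAQP

  i= 0: V-J = 12 → M
  i= 1: N-T = 20 → U
  i= 2: A-J = 17 → R
  i= 3: L-O = 23 → X
  i= 4: R-K =  7 → H
  i= 5: M-M =  0 → A
  i= 6: S-C = 16 → Q
  i= 7: F-Q = 15 → P
  i= 8: G-U = 12 → M
  i= 9: A-G = 20 → U
  i=10: C-L = 17 → R
  i=11: H-K = 23 → X
  i=12: M-F =  7 → H
  i=13: O-O =  0 → A
  i=14: I-S = 16 → Q
  i=15: W-H = 15 → P
  i=16: R-F = 12 → M
  i=17: D-J = 20 → U
  i=18: S-B = 17 → R
  i=19: W-Z = 23 → X
  i=20: S-L =  7 → H
  i=21: J-J =  0 → A
  i=22: T-D = 16 → Q
  shifts repeat with period 8: MURXHAQP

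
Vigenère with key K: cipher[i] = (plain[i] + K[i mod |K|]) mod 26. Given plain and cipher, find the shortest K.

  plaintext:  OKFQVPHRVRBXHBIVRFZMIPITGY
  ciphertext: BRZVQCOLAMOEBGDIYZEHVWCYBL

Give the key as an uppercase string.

NHUFV

  i= 0: B-O = 13 → N
  i= 1: R-K =  7 → H
  i= 2: Z-F = 20 → U
  i= 3: V-Q =  5 → F
  i= 4: Q-V = 21 → V
  i= 5: C-P = 13 → N
  i= 6: O-H =  7 → H
  i= 7: L-R = 20 → U
  i= 8: A-V =  5 → F
  i= 9: M-R = 21 → V
  i=10: O-B = 13 → N
  i=11: E-X =  7 → H
  i=12: B-H = 20 → U
  i=13: G-B =  5 → F
  i=14: D-I = 21 → V
  i=15: I-V = 13 → N
  i=16: Y-R =  7 → H
  i=17: Z-F = 20 → U
  i=18: E-Z =  5 → F
  i=19: H-M = 21 → V
  i=20: V-I = 13 → N
  i=21: W-P =  7 → H
  i=22: C-I = 20 → U
  i=23: Y-T =  5 → F
  i=24: B-G = 21 → V
  i=25: L-Y = 13 → N
  shifts repeat with period 5: NHUFV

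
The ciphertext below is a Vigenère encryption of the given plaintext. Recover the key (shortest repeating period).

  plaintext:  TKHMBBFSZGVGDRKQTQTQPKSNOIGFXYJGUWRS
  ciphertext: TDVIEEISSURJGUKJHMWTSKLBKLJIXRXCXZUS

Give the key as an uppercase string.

ATOWDDD

  i= 0: T-T =  0 → A
  i= 1: D-K = 19 → T
  i= 2: V-H = 14 → O
  i= 3: I-M = 22 → W
  i= 4: E-B =  3 → D
  i= 5: E-B =  3 → D
  i= 6: I-F =  3 → D
  i= 7: S-S =  0 → A
  i= 8: S-Z = 19 → T
  i= 9: U-G = 14 → O
  i=10: R-V = 22 → W
  i=11: J-G =  3 → D
  i=12: G-D =  3 → D
  i=13: U-R =  3 → D
  i=14: K-K =  0 → A
  i=15: J-Q = 19 → T
  i=16: H-T = 14 → O
  i=17: M-Q = 22 → W
  i=18: W-T =  3 → D
  i=19: T-Q =  3 → D
  i=20: S-P =  3 → D
  i=21: K-K =  0 → A
  i=22: L-S = 19 → T
  i=23: B-N = 14 → O
  i=24: K-O = 22 → W
  i=25: L-I =  3 → D
  i=26: J-G =  3 → D
  i=27: I-F =  3 → D
  i=28: X-X =  0 → A
  i=29: R-Y = 19 → T
  i=30: X-J = 14 → O
  i=31: C-G = 22 → W
  i=32: X-U =  3 → D
  i=33: Z-W =  3 → D
  i=34: U-R =  3 → D
  i=35: S-S =  0 → A
  shifts repeat with period 7: ATOWDDD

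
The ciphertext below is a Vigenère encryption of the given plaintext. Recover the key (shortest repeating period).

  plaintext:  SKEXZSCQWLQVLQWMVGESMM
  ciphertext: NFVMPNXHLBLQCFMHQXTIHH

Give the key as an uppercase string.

  i= 0: N-S = 21 → V
  i= 1: F-K = 21 → V
  i= 2: V-E = 17 → R
  i= 3: M-X = 15 → P
  i= 4: P-Z = 16 → Q
  i= 5: N-S = 21 → V
  i= 6: X-C = 21 → V
  i= 7: H-Q = 17 → R
  i= 8: L-W = 15 → P
  i= 9: B-L = 16 → Q
  i=10: L-Q = 21 → V
  i=11: Q-V = 21 → V
  i=12: C-L = 17 → R
  i=13: F-Q = 15 → P
  i=14: M-W = 16 → Q
  i=15: H-M = 21 → V
  i=16: Q-V = 21 → V
  i=17: X-G = 17 → R
  i=18: T-E = 15 → P
  i=19: I-S = 16 → Q
  i=20: H-M = 21 → V
  i=21: H-M = 21 → V
  shifts repeat with period 5: VVRPQ

VVRPQ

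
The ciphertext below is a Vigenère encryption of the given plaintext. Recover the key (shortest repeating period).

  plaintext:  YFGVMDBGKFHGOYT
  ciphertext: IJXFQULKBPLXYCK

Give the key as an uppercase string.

KER

  i= 0: I-Y = 10 → K
  i= 1: J-F =  4 → E
  i= 2: X-G = 17 → R
  i= 3: F-V = 10 → K
  i= 4: Q-M =  4 → E
  i= 5: U-D = 17 → R
  i= 6: L-B = 10 → K
  i= 7: K-G =  4 → E
  i= 8: B-K = 17 → R
  i= 9: P-F = 10 → K
  i=10: L-H =  4 → E
  i=11: X-G = 17 → R
  i=12: Y-O = 10 → K
  i=13: C-Y =  4 → E
  i=14: K-T = 17 → R
  shifts repeat with period 3: KER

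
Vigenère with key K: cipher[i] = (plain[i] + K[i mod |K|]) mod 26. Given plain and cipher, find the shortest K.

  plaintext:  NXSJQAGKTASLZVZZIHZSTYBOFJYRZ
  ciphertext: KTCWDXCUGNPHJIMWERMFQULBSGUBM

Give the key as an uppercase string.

  i= 0: K-N = 23 → X
  i= 1: T-X = 22 → W
  i= 2: C-S = 10 → K
  i= 3: W-J = 13 → N
  i= 4: D-Q = 13 → N
  i= 5: X-A = 23 → X
  i= 6: C-G = 22 → W
  i= 7: U-K = 10 → K
  i= 8: G-T = 13 → N
  i= 9: N-A = 13 → N
  i=10: P-S = 23 → X
  i=11: H-L = 22 → W
  i=12: J-Z = 10 → K
  i=13: I-V = 13 → N
  i=14: M-Z = 13 → N
  i=15: W-Z = 23 → X
  i=16: E-I = 22 → W
  i=17: R-H = 10 → K
  i=18: M-Z = 13 → N
  i=19: F-S = 13 → N
  i=20: Q-T = 23 → X
  i=21: U-Y = 22 → W
  i=22: L-B = 10 → K
  i=23: B-O = 13 → N
  i=24: S-F = 13 → N
  i=25: G-J = 23 → X
  i=26: U-Y = 22 → W
  i=27: B-R = 10 → K
  i=28: M-Z = 13 → N
  shifts repeat with period 5: XWKNN

XWKNN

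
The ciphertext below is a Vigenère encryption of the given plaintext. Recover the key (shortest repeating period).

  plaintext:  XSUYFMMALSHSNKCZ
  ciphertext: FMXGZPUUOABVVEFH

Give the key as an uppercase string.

IUD

  i= 0: F-X =  8 → I
  i= 1: M-S = 20 → U
  i= 2: X-U =  3 → D
  i= 3: G-Y =  8 → I
  i= 4: Z-F = 20 → U
  i= 5: P-M =  3 → D
  i= 6: U-M =  8 → I
  i= 7: U-A = 20 → U
  i= 8: O-L =  3 → D
  i= 9: A-S =  8 → I
  i=10: B-H = 20 → U
  i=11: V-S =  3 → D
  i=12: V-N =  8 → I
  i=13: E-K = 20 → U
  i=14: F-C =  3 → D
  i=15: H-Z =  8 → I
  shifts repeat with period 3: IUD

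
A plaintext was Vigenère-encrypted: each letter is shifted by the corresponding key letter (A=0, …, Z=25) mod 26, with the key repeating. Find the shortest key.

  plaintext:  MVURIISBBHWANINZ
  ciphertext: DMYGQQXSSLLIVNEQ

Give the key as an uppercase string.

RREPIIF

  i= 0: D-M = 17 → R
  i= 1: M-V = 17 → R
  i= 2: Y-U =  4 → E
  i= 3: G-R = 15 → P
  i= 4: Q-I =  8 → I
  i= 5: Q-I =  8 → I
  i= 6: X-S =  5 → F
  i= 7: S-B = 17 → R
  i= 8: S-B = 17 → R
  i= 9: L-H =  4 → E
  i=10: L-W = 15 → P
  i=11: I-A =  8 → I
  i=12: V-N =  8 → I
  i=13: N-I =  5 → F
  i=14: E-N = 17 → R
  i=15: Q-Z = 17 → R
  shifts repeat with period 7: RREPIIF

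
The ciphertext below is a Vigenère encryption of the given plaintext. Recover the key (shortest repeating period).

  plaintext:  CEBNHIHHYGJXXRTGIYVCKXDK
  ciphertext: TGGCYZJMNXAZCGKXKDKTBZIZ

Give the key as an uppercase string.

  i= 0: T-C = 17 → R
  i= 1: G-E =  2 → C
  i= 2: G-B =  5 → F
  i= 3: C-N = 15 → P
  i= 4: Y-H = 17 → R
  i= 5: Z-I = 17 → R
  i= 6: J-H =  2 → C
  i= 7: M-H =  5 → F
  i= 8: N-Y = 15 → P
  i= 9: X-G = 17 → R
  i=10: A-J = 17 → R
  i=11: Z-X =  2 → C
  i=12: C-X =  5 → F
  i=13: G-R = 15 → P
  i=14: K-T = 17 → R
  i=15: X-G = 17 → R
  i=16: K-I =  2 → C
  i=17: D-Y =  5 → F
  i=18: K-V = 15 → P
  i=19: T-C = 17 → R
  i=20: B-K = 17 → R
  i=21: Z-X =  2 → C
  i=22: I-D =  5 → F
  i=23: Z-K = 15 → P
  shifts repeat with period 5: RCFPR

RCFPR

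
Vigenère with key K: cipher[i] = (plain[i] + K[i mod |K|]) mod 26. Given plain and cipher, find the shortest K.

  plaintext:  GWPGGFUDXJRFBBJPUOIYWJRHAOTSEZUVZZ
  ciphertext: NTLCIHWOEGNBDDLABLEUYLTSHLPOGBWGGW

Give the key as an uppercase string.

  i= 0: N-G =  7 → H
  i= 1: T-W = 23 → X
  i= 2: L-P = 22 → W
  i= 3: C-G = 22 → W
  i= 4: I-G =  2 → C
  i= 5: H-F =  2 → C
  i= 6: W-U =  2 → C
  i= 7: O-D = 11 → L
  i= 8: E-X =  7 → H
  i= 9: G-J = 23 → X
  i=10: N-R = 22 → W
  i=11: B-F = 22 → W
  i=12: D-B =  2 → C
  i=13: D-B =  2 → C
  i=14: L-J =  2 → C
  i=15: A-P = 11 → L
  i=16: B-U =  7 → H
  i=17: L-O = 23 → X
  i=18: E-I = 22 → W
  i=19: U-Y = 22 → W
  i=20: Y-W =  2 → C
  i=21: L-J =  2 → C
  i=22: T-R =  2 → C
  i=23: S-H = 11 → L
  i=24: H-A =  7 → H
  i=25: L-O = 23 → X
  i=26: P-T = 22 → W
  i=27: O-S = 22 → W
  i=28: G-E =  2 → C
  i=29: B-Z =  2 → C
  i=30: W-U =  2 → C
  i=31: G-V = 11 → L
  i=32: G-Z =  7 → H
  i=33: W-Z = 23 → X
  shifts repeat with period 8: HXWWCCCL

HXWWCCCL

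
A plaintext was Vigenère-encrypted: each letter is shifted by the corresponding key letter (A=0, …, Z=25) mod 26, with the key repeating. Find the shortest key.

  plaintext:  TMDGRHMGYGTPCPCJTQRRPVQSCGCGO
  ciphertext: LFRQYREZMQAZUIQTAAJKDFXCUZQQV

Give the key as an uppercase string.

STOKHK

  i= 0: L-T = 18 → S
  i= 1: F-M = 19 → T
  i= 2: R-D = 14 → O
  i= 3: Q-G = 10 → K
  i= 4: Y-R =  7 → H
  i= 5: R-H = 10 → K
  i= 6: E-M = 18 → S
  i= 7: Z-G = 19 → T
  i= 8: M-Y = 14 → O
  i= 9: Q-G = 10 → K
  i=10: A-T =  7 → H
  i=11: Z-P = 10 → K
  i=12: U-C = 18 → S
  i=13: I-P = 19 → T
  i=14: Q-C = 14 → O
  i=15: T-J = 10 → K
  i=16: A-T =  7 → H
  i=17: A-Q = 10 → K
  i=18: J-R = 18 → S
  i=19: K-R = 19 → T
  i=20: D-P = 14 → O
  i=21: F-V = 10 → K
  i=22: X-Q =  7 → H
  i=23: C-S = 10 → K
  i=24: U-C = 18 → S
  i=25: Z-G = 19 → T
  i=26: Q-C = 14 → O
  i=27: Q-G = 10 → K
  i=28: V-O =  7 → H
  shifts repeat with period 6: STOKHK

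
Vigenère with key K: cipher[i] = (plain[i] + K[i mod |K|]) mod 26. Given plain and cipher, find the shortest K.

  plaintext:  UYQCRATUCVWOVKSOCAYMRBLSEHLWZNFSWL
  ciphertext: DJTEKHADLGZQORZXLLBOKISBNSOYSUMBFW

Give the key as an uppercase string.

  i= 0: D-U =  9 → J
  i= 1: J-Y = 11 → L
  i= 2: T-Q =  3 → D
  i= 3: E-C =  2 → C
  i= 4: K-R = 19 → T
  i= 5: H-A =  7 → H
  i= 6: A-T =  7 → H
  i= 7: D-U =  9 → J
  i= 8: L-C =  9 → J
  i= 9: G-V = 11 → L
  i=10: Z-W =  3 → D
  i=11: Q-O =  2 → C
  i=12: O-V = 19 → T
  i=13: R-K =  7 → H
  i=14: Z-S =  7 → H
  i=15: X-O =  9 → J
  i=16: L-C =  9 → J
  i=17: L-A = 11 → L
  i=18: B-Y =  3 → D
  i=19: O-M =  2 → C
  i=20: K-R = 19 → T
  i=21: I-B =  7 → H
  i=22: S-L =  7 → H
  i=23: B-S =  9 → J
  i=24: N-E =  9 → J
  i=25: S-H = 11 → L
  i=26: O-L =  3 → D
  i=27: Y-W =  2 → C
  i=28: S-Z = 19 → T
  i=29: U-N =  7 → H
  i=30: M-F =  7 → H
  i=31: B-S =  9 → J
  i=32: F-W =  9 → J
  i=33: W-L = 11 → L
  shifts repeat with period 8: JLDCTHHJ

JLDCTHHJ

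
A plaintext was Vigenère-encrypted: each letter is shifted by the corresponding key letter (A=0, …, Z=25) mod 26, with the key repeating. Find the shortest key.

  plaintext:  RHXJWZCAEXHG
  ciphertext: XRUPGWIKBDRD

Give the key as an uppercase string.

  i= 0: X-R =  6 → G
  i= 1: R-H = 10 → K
  i= 2: U-X = 23 → X
  i= 3: P-J =  6 → G
  i= 4: G-W = 10 → K
  i= 5: W-Z = 23 → X
  i= 6: I-C =  6 → G
  i= 7: K-A = 10 → K
  i= 8: B-E = 23 → X
  i= 9: D-X =  6 → G
  i=10: R-H = 10 → K
  i=11: D-G = 23 → X
  shifts repeat with period 3: GKX

GKX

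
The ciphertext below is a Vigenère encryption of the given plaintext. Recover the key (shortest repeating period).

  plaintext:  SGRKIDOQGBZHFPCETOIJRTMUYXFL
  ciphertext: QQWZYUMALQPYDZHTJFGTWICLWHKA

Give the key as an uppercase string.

YKFPQR

  i= 0: Q-S = 24 → Y
  i= 1: Q-G = 10 → K
  i= 2: W-R =  5 → F
  i= 3: Z-K = 15 → P
  i= 4: Y-I = 16 → Q
  i= 5: U-D = 17 → R
  i= 6: M-O = 24 → Y
  i= 7: A-Q = 10 → K
  i= 8: L-G =  5 → F
  i= 9: Q-B = 15 → P
  i=10: P-Z = 16 → Q
  i=11: Y-H = 17 → R
  i=12: D-F = 24 → Y
  i=13: Z-P = 10 → K
  i=14: H-C =  5 → F
  i=15: T-E = 15 → P
  i=16: J-T = 16 → Q
  i=17: F-O = 17 → R
  i=18: G-I = 24 → Y
  i=19: T-J = 10 → K
  i=20: W-R =  5 → F
  i=21: I-T = 15 → P
  i=22: C-M = 16 → Q
  i=23: L-U = 17 → R
  i=24: W-Y = 24 → Y
  i=25: H-X = 10 → K
  i=26: K-F =  5 → F
  i=27: A-L = 15 → P
  shifts repeat with period 6: YKFPQR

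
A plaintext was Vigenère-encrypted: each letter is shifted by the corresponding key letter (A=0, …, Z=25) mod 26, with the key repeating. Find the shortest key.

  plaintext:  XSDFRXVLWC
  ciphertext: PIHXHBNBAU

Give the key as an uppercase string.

  i= 0: P-X = 18 → S
  i= 1: I-S = 16 → Q
  i= 2: H-D =  4 → E
  i= 3: X-F = 18 → S
  i= 4: H-R = 16 → Q
  i= 5: B-X =  4 → E
  i= 6: N-V = 18 → S
  i= 7: B-L = 16 → Q
  i= 8: A-W =  4 → E
  i= 9: U-C = 18 → S
  shifts repeat with period 3: SQE

SQE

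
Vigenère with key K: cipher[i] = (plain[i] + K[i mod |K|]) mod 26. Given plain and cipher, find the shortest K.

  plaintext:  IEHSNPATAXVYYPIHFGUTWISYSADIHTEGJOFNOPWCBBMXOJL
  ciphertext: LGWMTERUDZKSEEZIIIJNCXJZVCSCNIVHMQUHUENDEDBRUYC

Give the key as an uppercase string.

  i= 0: L-I =  3 → D
  i= 1: G-E =  2 → C
  i= 2: W-H = 15 → P
  i= 3: M-S = 20 → U
  i= 4: T-N =  6 → G
  i= 5: E-P = 15 → P
  i= 6: R-A = 17 → R
  i= 7: U-T =  1 → B
  i= 8: D-A =  3 → D
  i= 9: Z-X =  2 → C
  i=10: K-V = 15 → P
  i=11: S-Y = 20 → U
  i=12: E-Y =  6 → G
  i=13: E-P = 15 → P
  i=14: Z-I = 17 → R
  i=15: I-H =  1 → B
  i=16: I-F =  3 → D
  i=17: I-G =  2 → C
  i=18: J-U = 15 → P
  i=19: N-T = 20 → U
  i=20: C-W =  6 → G
  i=21: X-I = 15 → P
  i=22: J-S = 17 → R
  i=23: Z-Y =  1 → B
  i=24: V-S =  3 → D
  i=25: C-A =  2 → C
  i=26: S-D = 15 → P
  i=27: C-I = 20 → U
  i=28: N-H =  6 → G
  i=29: I-T = 15 → P
  i=30: V-E = 17 → R
  i=31: H-G =  1 → B
  i=32: M-J =  3 → D
  i=33: Q-O =  2 → C
  i=34: U-F = 15 → P
  i=35: H-N = 20 → U
  i=36: U-O =  6 → G
  i=37: E-P = 15 → P
  i=38: N-W = 17 → R
  i=39: D-C =  1 → B
  i=40: E-B =  3 → D
  i=41: D-B =  2 → C
  i=42: B-M = 15 → P
  i=43: R-X = 20 → U
  i=44: U-O =  6 → G
  i=45: Y-J = 15 → P
  i=46: C-L = 17 → R
  shifts repeat with period 8: DCPUGPRB

DCPUGPRB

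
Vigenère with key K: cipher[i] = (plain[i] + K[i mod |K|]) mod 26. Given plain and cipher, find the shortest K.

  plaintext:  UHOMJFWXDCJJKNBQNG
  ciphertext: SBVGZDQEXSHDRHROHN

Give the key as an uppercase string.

  i= 0: S-U = 24 → Y
  i= 1: B-H = 20 → U
  i= 2: V-O =  7 → H
  i= 3: G-M = 20 → U
  i= 4: Z-J = 16 → Q
  i= 5: D-F = 24 → Y
  i= 6: Q-W = 20 → U
  i= 7: E-X =  7 → H
  i= 8: X-D = 20 → U
  i= 9: S-C = 16 → Q
  i=10: H-J = 24 → Y
  i=11: D-J = 20 → U
  i=12: R-K =  7 → H
  i=13: H-N = 20 → U
  i=14: R-B = 16 → Q
  i=15: O-Q = 24 → Y
  i=16: H-N = 20 → U
  i=17: N-G =  7 → H
  shifts repeat with period 5: YUHUQ

YUHUQ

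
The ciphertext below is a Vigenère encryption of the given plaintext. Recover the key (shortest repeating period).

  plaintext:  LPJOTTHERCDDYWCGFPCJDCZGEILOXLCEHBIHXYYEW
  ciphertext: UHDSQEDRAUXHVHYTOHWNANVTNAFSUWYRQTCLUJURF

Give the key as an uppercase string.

  i= 0: U-L =  9 → J
  i= 1: H-P = 18 → S
  i= 2: D-J = 20 → U
  i= 3: S-O =  4 → E
  i= 4: Q-T = 23 → X
  i= 5: E-T = 11 → L
  i= 6: D-H = 22 → W
  i= 7: R-E = 13 → N
  i= 8: A-R =  9 → J
  i= 9: U-C = 18 → S
  i=10: X-D = 20 → U
  i=11: H-D =  4 → E
  i=12: V-Y = 23 → X
  i=13: H-W = 11 → L
  i=14: Y-C = 22 → W
  i=15: T-G = 13 → N
  i=16: O-F =  9 → J
  i=17: H-P = 18 → S
  i=18: W-C = 20 → U
  i=19: N-J =  4 → E
  i=20: A-D = 23 → X
  i=21: N-C = 11 → L
  i=22: V-Z = 22 → W
  i=23: T-G = 13 → N
  i=24: N-E =  9 → J
  i=25: A-I = 18 → S
  i=26: F-L = 20 → U
  i=27: S-O =  4 → E
  i=28: U-X = 23 → X
  i=29: W-L = 11 → L
  i=30: Y-C = 22 → W
  i=31: R-E = 13 → N
  i=32: Q-H =  9 → J
  i=33: T-B = 18 → S
  i=34: C-I = 20 → U
  i=35: L-H =  4 → E
  i=36: U-X = 23 → X
  i=37: J-Y = 11 → L
  i=38: U-Y = 22 → W
  i=39: R-E = 13 → N
  i=40: F-W =  9 → J
  shifts repeat with period 8: JSUEXLWN

JSUEXLWN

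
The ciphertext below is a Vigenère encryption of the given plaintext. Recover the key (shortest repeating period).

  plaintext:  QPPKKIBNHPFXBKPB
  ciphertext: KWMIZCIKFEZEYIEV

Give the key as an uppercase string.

  i= 0: K-Q = 20 → U
  i= 1: W-P =  7 → H
  i= 2: M-P = 23 → X
  i= 3: I-K = 24 → Y
  i= 4: Z-K = 15 → P
  i= 5: C-I = 20 → U
  i= 6: I-B =  7 → H
  i= 7: K-N = 23 → X
  i= 8: F-H = 24 → Y
  i= 9: E-P = 15 → P
  i=10: Z-F = 20 → U
  i=11: E-X =  7 → H
  i=12: Y-B = 23 → X
  i=13: I-K = 24 → Y
  i=14: E-P = 15 → P
  i=15: V-B = 20 → U
  shifts repeat with period 5: UHXYP

UHXYP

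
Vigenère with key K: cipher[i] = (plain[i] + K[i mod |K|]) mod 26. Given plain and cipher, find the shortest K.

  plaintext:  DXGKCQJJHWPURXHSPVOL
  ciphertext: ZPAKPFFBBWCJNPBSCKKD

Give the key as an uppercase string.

WSUANP

  i= 0: Z-D = 22 → W
  i= 1: P-X = 18 → S
  i= 2: A-G = 20 → U
  i= 3: K-K =  0 → A
  i= 4: P-C = 13 → N
  i= 5: F-Q = 15 → P
  i= 6: F-J = 22 → W
  i= 7: B-J = 18 → S
  i= 8: B-H = 20 → U
  i= 9: W-W =  0 → A
  i=10: C-P = 13 → N
  i=11: J-U = 15 → P
  i=12: N-R = 22 → W
  i=13: P-X = 18 → S
  i=14: B-H = 20 → U
  i=15: S-S =  0 → A
  i=16: C-P = 13 → N
  i=17: K-V = 15 → P
  i=18: K-O = 22 → W
  i=19: D-L = 18 → S
  shifts repeat with period 6: WSUANP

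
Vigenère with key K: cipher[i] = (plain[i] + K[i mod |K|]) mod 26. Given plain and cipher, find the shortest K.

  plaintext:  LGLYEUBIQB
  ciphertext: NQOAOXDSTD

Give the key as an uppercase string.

  i= 0: N-L =  2 → C
  i= 1: Q-G = 10 → K
  i= 2: O-L =  3 → D
  i= 3: A-Y =  2 → C
  i= 4: O-E = 10 → K
  i= 5: X-U =  3 → D
  i= 6: D-B =  2 → C
  i= 7: S-I = 10 → K
  i= 8: T-Q =  3 → D
  i= 9: D-B =  2 → C
  shifts repeat with period 3: CKD

CKD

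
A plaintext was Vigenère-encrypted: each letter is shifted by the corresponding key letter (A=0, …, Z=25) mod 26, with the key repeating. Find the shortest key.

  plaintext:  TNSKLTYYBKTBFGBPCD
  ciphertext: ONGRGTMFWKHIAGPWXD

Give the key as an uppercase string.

  i= 0: O-T = 21 → V
  i= 1: N-N =  0 → A
  i= 2: G-S = 14 → O
  i= 3: R-K =  7 → H
  i= 4: G-L = 21 → V
  i= 5: T-T =  0 → A
  i= 6: M-Y = 14 → O
  i= 7: F-Y =  7 → H
  i= 8: W-B = 21 → V
  i= 9: K-K =  0 → A
  i=10: H-T = 14 → O
  i=11: I-B =  7 → H
  i=12: A-F = 21 → V
  i=13: G-G =  0 → A
  i=14: P-B = 14 → O
  i=15: W-P =  7 → H
  i=16: X-C = 21 → V
  i=17: D-D =  0 → A
  shifts repeat with period 4: VAOH

VAOH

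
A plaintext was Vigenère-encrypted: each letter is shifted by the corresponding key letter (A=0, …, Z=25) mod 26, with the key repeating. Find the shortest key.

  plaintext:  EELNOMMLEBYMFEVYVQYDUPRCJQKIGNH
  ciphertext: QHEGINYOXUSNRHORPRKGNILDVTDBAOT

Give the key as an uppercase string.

MDTTUB

  i= 0: Q-E = 12 → M
  i= 1: H-E =  3 → D
  i= 2: E-L = 19 → T
  i= 3: G-N = 19 → T
  i= 4: I-O = 20 → U
  i= 5: N-M =  1 → B
  i= 6: Y-M = 12 → M
  i= 7: O-L =  3 → D
  i= 8: X-E = 19 → T
  i= 9: U-B = 19 → T
  i=10: S-Y = 20 → U
  i=11: N-M =  1 → B
  i=12: R-F = 12 → M
  i=13: H-E =  3 → D
  i=14: O-V = 19 → T
  i=15: R-Y = 19 → T
  i=16: P-V = 20 → U
  i=17: R-Q =  1 → B
  i=18: K-Y = 12 → M
  i=19: G-D =  3 → D
  i=20: N-U = 19 → T
  i=21: I-P = 19 → T
  i=22: L-R = 20 → U
  i=23: D-C =  1 → B
  i=24: V-J = 12 → M
  i=25: T-Q =  3 → D
  i=26: D-K = 19 → T
  i=27: B-I = 19 → T
  i=28: A-G = 20 → U
  i=29: O-N =  1 → B
  i=30: T-H = 12 → M
  shifts repeat with period 6: MDTTUB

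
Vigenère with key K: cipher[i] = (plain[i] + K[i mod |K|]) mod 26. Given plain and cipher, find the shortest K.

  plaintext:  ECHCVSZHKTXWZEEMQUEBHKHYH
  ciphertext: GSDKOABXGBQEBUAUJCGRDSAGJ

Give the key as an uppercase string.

  i= 0: G-E =  2 → C
  i= 1: S-C = 16 → Q
  i= 2: D-H = 22 → W
  i= 3: K-C =  8 → I
  i= 4: O-V = 19 → T
  i= 5: A-S =  8 → I
  i= 6: B-Z =  2 → C
  i= 7: X-H = 16 → Q
  i= 8: G-K = 22 → W
  i= 9: B-T =  8 → I
  i=10: Q-X = 19 → T
  i=11: E-W =  8 → I
  i=12: B-Z =  2 → C
  i=13: U-E = 16 → Q
  i=14: A-E = 22 → W
  i=15: U-M =  8 → I
  i=16: J-Q = 19 → T
  i=17: C-U =  8 → I
  i=18: G-E =  2 → C
  i=19: R-B = 16 → Q
  i=20: D-H = 22 → W
  i=21: S-K =  8 → I
  i=22: A-H = 19 → T
  i=23: G-Y =  8 → I
  i=24: J-H =  2 → C
  shifts repeat with period 6: CQWITI

CQWITI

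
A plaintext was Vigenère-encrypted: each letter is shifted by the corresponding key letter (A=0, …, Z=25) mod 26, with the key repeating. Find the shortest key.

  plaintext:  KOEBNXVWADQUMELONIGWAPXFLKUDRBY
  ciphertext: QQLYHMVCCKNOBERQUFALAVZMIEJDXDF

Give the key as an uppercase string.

GCHXUPA

  i= 0: Q-K =  6 → G
  i= 1: Q-O =  2 → C
  i= 2: L-E =  7 → H
  i= 3: Y-B = 23 → X
  i= 4: H-N = 20 → U
  i= 5: M-X = 15 → P
  i= 6: V-V =  0 → A
  i= 7: C-W =  6 → G
  i= 8: C-A =  2 → C
  i= 9: K-D =  7 → H
  i=10: N-Q = 23 → X
  i=11: O-U = 20 → U
  i=12: B-M = 15 → P
  i=13: E-E =  0 → A
  i=14: R-L =  6 → G
  i=15: Q-O =  2 → C
  i=16: U-N =  7 → H
  i=17: F-I = 23 → X
  i=18: A-G = 20 → U
  i=19: L-W = 15 → P
  i=20: A-A =  0 → A
  i=21: V-P =  6 → G
  i=22: Z-X =  2 → C
  i=23: M-F =  7 → H
  i=24: I-L = 23 → X
  i=25: E-K = 20 → U
  i=26: J-U = 15 → P
  i=27: D-D =  0 → A
  i=28: X-R =  6 → G
  i=29: D-B =  2 → C
  i=30: F-Y =  7 → H
  shifts repeat with period 7: GCHXUPA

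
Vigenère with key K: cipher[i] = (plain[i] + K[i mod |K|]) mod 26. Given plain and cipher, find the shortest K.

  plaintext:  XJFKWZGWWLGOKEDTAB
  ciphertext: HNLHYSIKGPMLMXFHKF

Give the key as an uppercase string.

  i= 0: H-X = 10 → K
  i= 1: N-J =  4 → E
  i= 2: L-F =  6 → G
  i= 3: H-K = 23 → X
  i= 4: Y-W =  2 → C
  i= 5: S-Z = 19 → T
  i= 6: I-G =  2 → C
  i= 7: K-W = 14 → O
  i= 8: G-W = 10 → K
  i= 9: P-L =  4 → E
  i=10: M-G =  6 → G
  i=11: L-O = 23 → X
  i=12: M-K =  2 → C
  i=13: X-E = 19 → T
  i=14: F-D =  2 → C
  i=15: H-T = 14 → O
  i=16: K-A = 10 → K
  i=17: F-B =  4 → E
  shifts repeat with period 8: KEGXCTCO

KEGXCTCO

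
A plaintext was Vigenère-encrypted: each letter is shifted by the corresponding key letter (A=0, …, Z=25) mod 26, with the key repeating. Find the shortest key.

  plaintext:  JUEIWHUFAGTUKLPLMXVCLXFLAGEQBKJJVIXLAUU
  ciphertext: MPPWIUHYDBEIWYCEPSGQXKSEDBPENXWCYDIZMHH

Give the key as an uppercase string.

  i= 0: M-J =  3 → D
  i= 1: P-U = 21 → V
  i= 2: P-E = 11 → L
  i= 3: W-I = 14 → O
  i= 4: I-W = 12 → M
  i= 5: U-H = 13 → N
  i= 6: H-U = 13 → N
  i= 7: Y-F = 19 → T
  i= 8: D-A =  3 → D
  i= 9: B-G = 21 → V
  i=10: E-T = 11 → L
  i=11: I-U = 14 → O
  i=12: W-K = 12 → M
  i=13: Y-L = 13 → N
  i=14: C-P = 13 → N
  i=15: E-L = 19 → T
  i=16: P-M =  3 → D
  i=17: S-X = 21 → V
  i=18: G-V = 11 → L
  i=19: Q-C = 14 → O
  i=20: X-L = 12 → M
  i=21: K-X = 13 → N
  i=22: S-F = 13 → N
  i=23: E-L = 19 → T
  i=24: D-A =  3 → D
  i=25: B-G = 21 → V
  i=26: P-E = 11 → L
  i=27: E-Q = 14 → O
  i=28: N-B = 12 → M
  i=29: X-K = 13 → N
  i=30: W-J = 13 → N
  i=31: C-J = 19 → T
  i=32: Y-V =  3 → D
  i=33: D-I = 21 → V
  i=34: I-X = 11 → L
  i=35: Z-L = 14 → O
  i=36: M-A = 12 → M
  i=37: H-U = 13 → N
  i=38: H-U = 13 → N
  shifts repeat with period 8: DVLOMNNT

DVLOMNNT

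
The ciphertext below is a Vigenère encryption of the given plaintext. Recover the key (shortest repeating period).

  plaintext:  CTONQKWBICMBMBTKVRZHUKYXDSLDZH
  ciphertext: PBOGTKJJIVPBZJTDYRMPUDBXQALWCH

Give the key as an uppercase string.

  i= 0: P-C = 13 → N
  i= 1: B-T =  8 → I
  i= 2: O-O =  0 → A
  i= 3: G-N = 19 → T
  i= 4: T-Q =  3 → D
  i= 5: K-K =  0 → A
  i= 6: J-W = 13 → N
  i= 7: J-B =  8 → I
  i= 8: I-I =  0 → A
  i= 9: V-C = 19 → T
  i=10: P-M =  3 → D
  i=11: B-B =  0 → A
  i=12: Z-M = 13 → N
  i=13: J-B =  8 → I
  i=14: T-T =  0 → A
  i=15: D-K = 19 → T
  i=16: Y-V =  3 → D
  i=17: R-R =  0 → A
  i=18: M-Z = 13 → N
  i=19: P-H =  8 → I
  i=20: U-U =  0 → A
  i=21: D-K = 19 → T
  i=22: B-Y =  3 → D
  i=23: X-X =  0 → A
  i=24: Q-D = 13 → N
  i=25: A-S =  8 → I
  i=26: L-L =  0 → A
  i=27: W-D = 19 → T
  i=28: C-Z =  3 → D
  i=29: H-H =  0 → A
  shifts repeat with period 6: NIATDA

NIATDA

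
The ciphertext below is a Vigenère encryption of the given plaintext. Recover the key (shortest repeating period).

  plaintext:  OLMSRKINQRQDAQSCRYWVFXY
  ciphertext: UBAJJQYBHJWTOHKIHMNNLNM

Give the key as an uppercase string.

  i= 0: U-O =  6 → G
  i= 1: B-L = 16 → Q
  i= 2: A-M = 14 → O
  i= 3: J-S = 17 → R
  i= 4: J-R = 18 → S
  i= 5: Q-K =  6 → G
  i= 6: Y-I = 16 → Q
  i= 7: B-N = 14 → O
  i= 8: H-Q = 17 → R
  i= 9: J-R = 18 → S
  i=10: W-Q =  6 → G
  i=11: T-D = 16 → Q
  i=12: O-A = 14 → O
  i=13: H-Q = 17 → R
  i=14: K-S = 18 → S
  i=15: I-C =  6 → G
  i=16: H-R = 16 → Q
  i=17: M-Y = 14 → O
  i=18: N-W = 17 → R
  i=19: N-V = 18 → S
  i=20: L-F =  6 → G
  i=21: N-X = 16 → Q
  i=22: M-Y = 14 → O
  shifts repeat with period 5: GQORS

GQORS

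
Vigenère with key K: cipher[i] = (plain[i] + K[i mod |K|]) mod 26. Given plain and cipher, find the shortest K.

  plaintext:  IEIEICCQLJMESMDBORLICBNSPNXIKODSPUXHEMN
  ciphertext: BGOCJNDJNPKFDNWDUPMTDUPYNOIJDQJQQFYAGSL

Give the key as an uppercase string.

TCGYBLB

  i= 0: B-I = 19 → T
  i= 1: G-E =  2 → C
  i= 2: O-I =  6 → G
  i= 3: C-E = 24 → Y
  i= 4: J-I =  1 → B
  i= 5: N-C = 11 → L
  i= 6: D-C =  1 → B
  i= 7: J-Q = 19 → T
  i= 8: N-L =  2 → C
  i= 9: P-J =  6 → G
  i=10: K-M = 24 → Y
  i=11: F-E =  1 → B
  i=12: D-S = 11 → L
  i=13: N-M =  1 → B
  i=14: W-D = 19 → T
  i=15: D-B =  2 → C
  i=16: U-O =  6 → G
  i=17: P-R = 24 → Y
  i=18: M-L =  1 → B
  i=19: T-I = 11 → L
  i=20: D-C =  1 → B
  i=21: U-B = 19 → T
  i=22: P-N =  2 → C
  i=23: Y-S =  6 → G
  i=24: N-P = 24 → Y
  i=25: O-N =  1 → B
  i=26: I-X = 11 → L
  i=27: J-I =  1 → B
  i=28: D-K = 19 → T
  i=29: Q-O =  2 → C
  i=30: J-D =  6 → G
  i=31: Q-S = 24 → Y
  i=32: Q-P =  1 → B
  i=33: F-U = 11 → L
  i=34: Y-X =  1 → B
  i=35: A-H = 19 → T
  i=36: G-E =  2 → C
  i=37: S-M =  6 → G
  i=38: L-N = 24 → Y
  shifts repeat with period 7: TCGYBLB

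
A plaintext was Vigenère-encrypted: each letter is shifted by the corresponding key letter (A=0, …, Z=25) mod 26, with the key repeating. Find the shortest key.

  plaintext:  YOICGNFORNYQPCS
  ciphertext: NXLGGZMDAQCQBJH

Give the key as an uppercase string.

PJDEAMH

  i= 0: N-Y = 15 → P
  i= 1: X-O =  9 → J
  i= 2: L-I =  3 → D
  i= 3: G-C =  4 → E
  i= 4: G-G =  0 → A
  i= 5: Z-N = 12 → M
  i= 6: M-F =  7 → H
  i= 7: D-O = 15 → P
  i= 8: A-R =  9 → J
  i= 9: Q-N =  3 → D
  i=10: C-Y =  4 → E
  i=11: Q-Q =  0 → A
  i=12: B-P = 12 → M
  i=13: J-C =  7 → H
  i=14: H-S = 15 → P
  shifts repeat with period 7: PJDEAMH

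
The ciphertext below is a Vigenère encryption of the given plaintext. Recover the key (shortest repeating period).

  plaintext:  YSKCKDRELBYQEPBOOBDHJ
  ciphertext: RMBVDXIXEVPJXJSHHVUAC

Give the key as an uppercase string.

TURT

  i= 0: R-Y = 19 → T
  i= 1: M-S = 20 → U
  i= 2: B-K = 17 → R
  i= 3: V-C = 19 → T
  i= 4: D-K = 19 → T
  i= 5: X-D = 20 → U
  i= 6: I-R = 17 → R
  i= 7: X-E = 19 → T
  i= 8: E-L = 19 → T
  i= 9: V-B = 20 → U
  i=10: P-Y = 17 → R
  i=11: J-Q = 19 → T
  i=12: X-E = 19 → T
  i=13: J-P = 20 → U
  i=14: S-B = 17 → R
  i=15: H-O = 19 → T
  i=16: H-O = 19 → T
  i=17: V-B = 20 → U
  i=18: U-D = 17 → R
  i=19: A-H = 19 → T
  i=20: C-J = 19 → T
  shifts repeat with period 4: TURT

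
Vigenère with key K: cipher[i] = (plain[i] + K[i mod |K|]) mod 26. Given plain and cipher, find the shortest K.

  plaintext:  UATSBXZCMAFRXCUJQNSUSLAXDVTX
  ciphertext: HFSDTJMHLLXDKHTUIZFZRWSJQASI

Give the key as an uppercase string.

NFZLSM

  i= 0: H-U = 13 → N
  i= 1: F-A =  5 → F
  i= 2: S-T = 25 → Z
  i= 3: D-S = 11 → L
  i= 4: T-B = 18 → S
  i= 5: J-X = 12 → M
  i= 6: M-Z = 13 → N
  i= 7: H-C =  5 → F
  i= 8: L-M = 25 → Z
  i= 9: L-A = 11 → L
  i=10: X-F = 18 → S
  i=11: D-R = 12 → M
  i=12: K-X = 13 → N
  i=13: H-C =  5 → F
  i=14: T-U = 25 → Z
  i=15: U-J = 11 → L
  i=16: I-Q = 18 → S
  i=17: Z-N = 12 → M
  i=18: F-S = 13 → N
  i=19: Z-U =  5 → F
  i=20: R-S = 25 → Z
  i=21: W-L = 11 → L
  i=22: S-A = 18 → S
  i=23: J-X = 12 → M
  i=24: Q-D = 13 → N
  i=25: A-V =  5 → F
  i=26: S-T = 25 → Z
  i=27: I-X = 11 → L
  shifts repeat with period 6: NFZLSM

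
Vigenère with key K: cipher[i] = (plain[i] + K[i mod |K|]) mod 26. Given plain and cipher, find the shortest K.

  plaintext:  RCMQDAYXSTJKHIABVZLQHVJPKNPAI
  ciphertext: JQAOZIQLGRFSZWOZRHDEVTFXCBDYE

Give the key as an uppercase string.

  i= 0: J-R = 18 → S
  i= 1: Q-C = 14 → O
  i= 2: A-M = 14 → O
  i= 3: O-Q = 24 → Y
  i= 4: Z-D = 22 → W
  i= 5: I-A =  8 → I
  i= 6: Q-Y = 18 → S
  i= 7: L-X = 14 → O
  i= 8: G-S = 14 → O
  i= 9: R-T = 24 → Y
  i=10: F-J = 22 → W
  i=11: S-K =  8 → I
  i=12: Z-H = 18 → S
  i=13: W-I = 14 → O
  i=14: O-A = 14 → O
  i=15: Z-B = 24 → Y
  i=16: R-V = 22 → W
  i=17: H-Z =  8 → I
  i=18: D-L = 18 → S
  i=19: E-Q = 14 → O
  i=20: V-H = 14 → O
  i=21: T-V = 24 → Y
  i=22: F-J = 22 → W
  i=23: X-P =  8 → I
  i=24: C-K = 18 → S
  i=25: B-N = 14 → O
  i=26: D-P = 14 → O
  i=27: Y-A = 24 → Y
  i=28: E-I = 22 → W
  shifts repeat with period 6: SOOYWI

SOOYWI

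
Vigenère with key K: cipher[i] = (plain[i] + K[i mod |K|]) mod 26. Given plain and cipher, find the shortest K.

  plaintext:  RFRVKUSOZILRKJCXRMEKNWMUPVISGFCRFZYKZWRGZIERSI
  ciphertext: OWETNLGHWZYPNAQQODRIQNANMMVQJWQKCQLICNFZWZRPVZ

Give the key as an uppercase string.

XRNYDROT

  i= 0: O-R = 23 → X
  i= 1: W-F = 17 → R
  i= 2: E-R = 13 → N
  i= 3: T-V = 24 → Y
  i= 4: N-K =  3 → D
  i= 5: L-U = 17 → R
  i= 6: G-S = 14 → O
  i= 7: H-O = 19 → T
  i= 8: W-Z = 23 → X
  i= 9: Z-I = 17 → R
  i=10: Y-L = 13 → N
  i=11: P-R = 24 → Y
  i=12: N-K =  3 → D
  i=13: A-J = 17 → R
  i=14: Q-C = 14 → O
  i=15: Q-X = 19 → T
  i=16: O-R = 23 → X
  i=17: D-M = 17 → R
  i=18: R-E = 13 → N
  i=19: I-K = 24 → Y
  i=20: Q-N =  3 → D
  i=21: N-W = 17 → R
  i=22: A-M = 14 → O
  i=23: N-U = 19 → T
  i=24: M-P = 23 → X
  i=25: M-V = 17 → R
  i=26: V-I = 13 → N
  i=27: Q-S = 24 → Y
  i=28: J-G =  3 → D
  i=29: W-F = 17 → R
  i=30: Q-C = 14 → O
  i=31: K-R = 19 → T
  i=32: C-F = 23 → X
  i=33: Q-Z = 17 → R
  i=34: L-Y = 13 → N
  i=35: I-K = 24 → Y
  i=36: C-Z =  3 → D
  i=37: N-W = 17 → R
  i=38: F-R = 14 → O
  i=39: Z-G = 19 → T
  i=40: W-Z = 23 → X
  i=41: Z-I = 17 → R
  i=42: R-E = 13 → N
  i=43: P-R = 24 → Y
  i=44: V-S =  3 → D
  i=45: Z-I = 17 → R
  shifts repeat with period 8: XRNYDROT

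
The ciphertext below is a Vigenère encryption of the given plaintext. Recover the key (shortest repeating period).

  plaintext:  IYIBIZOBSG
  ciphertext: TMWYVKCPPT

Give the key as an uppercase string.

  i= 0: T-I = 11 → L
  i= 1: M-Y = 14 → O
  i= 2: W-I = 14 → O
  i= 3: Y-B = 23 → X
  i= 4: V-I = 13 → N
  i= 5: K-Z = 11 → L
  i= 6: C-O = 14 → O
  i= 7: P-B = 14 → O
  i= 8: P-S = 23 → X
  i= 9: T-G = 13 → N
  shifts repeat with period 5: LOOXN

LOOXN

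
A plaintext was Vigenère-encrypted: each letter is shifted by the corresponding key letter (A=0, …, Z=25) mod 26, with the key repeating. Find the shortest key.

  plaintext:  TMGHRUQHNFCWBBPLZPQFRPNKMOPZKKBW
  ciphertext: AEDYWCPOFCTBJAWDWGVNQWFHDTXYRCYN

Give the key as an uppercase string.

HSXRFIZ

  i= 0: A-T =  7 → H
  i= 1: E-M = 18 → S
  i= 2: D-G = 23 → X
  i= 3: Y-H = 17 → R
  i= 4: W-R =  5 → F
  i= 5: C-U =  8 → I
  i= 6: P-Q = 25 → Z
  i= 7: O-H =  7 → H
  i= 8: F-N = 18 → S
  i= 9: C-F = 23 → X
  i=10: T-C = 17 → R
  i=11: B-W =  5 → F
  i=12: J-B =  8 → I
  i=13: A-B = 25 → Z
  i=14: W-P =  7 → H
  i=15: D-L = 18 → S
  i=16: W-Z = 23 → X
  i=17: G-P = 17 → R
  i=18: V-Q =  5 → F
  i=19: N-F =  8 → I
  i=20: Q-R = 25 → Z
  i=21: W-P =  7 → H
  i=22: F-N = 18 → S
  i=23: H-K = 23 → X
  i=24: D-M = 17 → R
  i=25: T-O =  5 → F
  i=26: X-P =  8 → I
  i=27: Y-Z = 25 → Z
  i=28: R-K =  7 → H
  i=29: C-K = 18 → S
  i=30: Y-B = 23 → X
  i=31: N-W = 17 → R
  shifts repeat with period 7: HSXRFIZ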